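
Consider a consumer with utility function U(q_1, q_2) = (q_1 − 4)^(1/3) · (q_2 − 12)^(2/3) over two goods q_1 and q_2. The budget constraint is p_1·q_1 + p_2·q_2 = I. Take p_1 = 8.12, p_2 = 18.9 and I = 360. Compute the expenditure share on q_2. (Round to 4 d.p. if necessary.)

This is Cobb-Douglas in (q_1−4, q_2−12): tangency gives 1/3·p_2·(q_2−12) = 2/3·p_1·(q_1−4).
Substituting into the budget: q_1* = 4 + 1/3·(I − 4·p_1 − 12·p_2)/p_1, and q_2* = 12 + 2/3·(…)/p_2.
Discretionary income = 360 − 4·8.12 − 12·18.9 = 100.72; q_1* = 4 + 1/3·100.72/8.12 = 8.1346; q_2* = 12 + 2/3·100.72/18.9 = 15.5527.
Expenditure on q_2: 18.9·15.5527 = 293.9467; share = 0.8165.

share on q_2 = 0.8165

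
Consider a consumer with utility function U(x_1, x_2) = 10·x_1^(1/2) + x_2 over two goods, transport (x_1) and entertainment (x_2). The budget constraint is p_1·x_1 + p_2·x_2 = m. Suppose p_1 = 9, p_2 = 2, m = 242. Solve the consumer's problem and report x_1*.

Set MRS = p_1/p_2: 5·x_1^(−1/2) = p_1/p_2.
Solve: √x_1 = 5·p_2/p_1, so x_1*(p_1,p_2) = (5·p_2/p_1)², and x_2* = (m − p_1·x_1*)/p_2.
Plugging in: x_1* = (5·2/9)² = 1.2346.

x_1* = 1.2346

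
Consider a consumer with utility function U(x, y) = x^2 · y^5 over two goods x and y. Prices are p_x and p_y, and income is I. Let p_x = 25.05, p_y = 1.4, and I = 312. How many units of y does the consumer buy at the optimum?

MU_x/MU_y = (2·y)/(5·x); tangency sets this equal to p_x/p_y.
Rearranging, p_y·y = (5/2)·p_x·x. Substituting into the budget gives p_x·x·(1 + (5/2)) = I.
Demand: x*(p_x,p_y,I) = 2/7·I/p_x and y* = 5/7·I/p_y.
At p_x=25.05, p_y=1.4, I=312: y* = 5/7·312/1.4 = 159.1837.

y* = 159.1837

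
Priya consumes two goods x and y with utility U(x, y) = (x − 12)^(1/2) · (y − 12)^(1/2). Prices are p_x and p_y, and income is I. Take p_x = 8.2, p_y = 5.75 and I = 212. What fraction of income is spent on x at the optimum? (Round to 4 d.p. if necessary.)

Let x' = x−12, y' = y−12. MRS = y'/x' = p_x/p_y.
After buying the subsistence bundle (12, 12), a share 0.5 of the remaining income goes to x: x* = 12 + 0.5·(I − 12p_x − 12p_y)/p_x.
Discretionary income = 212 − 12·8.2 − 12·5.75 = 44.6; x* = 12 + 0.5·44.6/8.2 = 14.7195; y* = 12 + 0.5·44.6/5.75 = 15.8783.
Expenditure on x: 8.2·14.7195 = 120.7; share = 0.5693.

share on x = 0.5693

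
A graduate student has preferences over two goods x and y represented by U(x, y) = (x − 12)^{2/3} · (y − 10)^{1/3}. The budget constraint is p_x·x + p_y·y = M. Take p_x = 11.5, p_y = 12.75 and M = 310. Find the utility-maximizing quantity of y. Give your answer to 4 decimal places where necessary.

MRS = 2·(y−10)/(x−12). Tangency with p_x/p_y gives y−10 = (1/2)·(p_x/p_y)·(x−12).
After buying the subsistence bundle (12, 10), a share 2/3 of the remaining income goes to x: x* = 12 + 2/3·(M − 12p_x − 10p_y)/p_x.
Discretionary income = 310 − 12·11.5 − 10·12.75 = 44.5; y* = 10 + 1/3·44.5/12.75 = 11.1634.

y* = 11.1634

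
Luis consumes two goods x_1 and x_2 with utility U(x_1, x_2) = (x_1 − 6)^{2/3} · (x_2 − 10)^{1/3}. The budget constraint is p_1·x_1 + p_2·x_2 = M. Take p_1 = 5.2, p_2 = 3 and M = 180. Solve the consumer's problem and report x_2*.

x_2* = 23.2

MRS = 2·(x_2−10)/(x_1−6). Tangency with p_1/p_2 gives x_2−10 = (1/2)·(p_1/p_2)·(x_1−6).
After buying the subsistence bundle (6, 10), a share 2/3 of the remaining income goes to x_1: x_1* = 6 + 2/3·(M − 6p_1 − 10p_2)/p_1.
Discretionary income = 180 − 6·5.2 − 10·3 = 118.8; x_2* = 10 + 1/3·118.8/3 = 23.2.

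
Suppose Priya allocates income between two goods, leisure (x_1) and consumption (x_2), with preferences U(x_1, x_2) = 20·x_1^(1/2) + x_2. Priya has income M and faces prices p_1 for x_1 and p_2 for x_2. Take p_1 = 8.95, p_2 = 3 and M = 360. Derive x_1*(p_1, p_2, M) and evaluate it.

x_1* = 11.2356

MU_x_1 = 10/√x_1, MU_x_2 = 1. Tangency: 10/√x_1 = p_1/p_2.
Solve: √x_1 = 10·p_2/p_1, so x_1*(p_1,p_2) = (10·p_2/p_1)², and x_2* = (M − p_1·x_1*)/p_2.
Plugging in: x_1* = (10·3/8.95)² = 11.2356.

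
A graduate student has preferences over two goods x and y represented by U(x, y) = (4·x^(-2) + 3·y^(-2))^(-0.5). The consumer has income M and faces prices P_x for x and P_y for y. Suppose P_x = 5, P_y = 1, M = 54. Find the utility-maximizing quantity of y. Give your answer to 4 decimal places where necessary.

y* = 12.8014

MRS = MU_x/MU_y = (4/3)·(y/x)^(3). Set equal to P_x/P_y.
Solve for the ratio: y/x = [(3/4)·P_x/P_y]^(1/3).
With the ratio pinned down, the budget gives x* = M/(P_x + P_y·(y/x)) and y* = (y/x)·x*.
Numerically y/x = 1.553616, so x* = 54/(5 + 1·1.553616) = 8.2397 and y* = 1.553616·8.2397 = 12.8014.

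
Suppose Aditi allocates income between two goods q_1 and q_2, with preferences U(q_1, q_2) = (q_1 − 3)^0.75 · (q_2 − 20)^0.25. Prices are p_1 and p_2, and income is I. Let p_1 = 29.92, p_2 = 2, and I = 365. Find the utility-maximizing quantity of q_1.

MRS = 3·(q_2−20)/(q_1−3). Tangency with p_1/p_2 gives q_2−20 = (1/3)·(p_1/p_2)·(q_1−3).
Substituting into the budget: q_1* = 3 + 0.75·(I − 3·p_1 − 20·p_2)/p_1, and q_2* = 20 + 0.25·(…)/p_2.
Discretionary income = 365 − 3·29.92 − 20·2 = 235.24; q_1* = 3 + 0.75·235.24/29.92 = 8.8967.

q_1* = 8.8967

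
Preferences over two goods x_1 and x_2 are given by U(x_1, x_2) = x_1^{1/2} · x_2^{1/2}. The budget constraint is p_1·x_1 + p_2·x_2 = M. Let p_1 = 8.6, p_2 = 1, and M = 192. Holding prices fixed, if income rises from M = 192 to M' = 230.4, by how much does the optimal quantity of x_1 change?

Δx_1* = 2.2326

MU_x_1/MU_x_2 = (0.5·x_2)/(0.5·x_1); tangency sets this equal to p_1/p_2.
Rearranging, p_2·x_2 = p_1·x_1. Substituting into the budget gives p_1·x_1·(1 + 1) = M.
Demand: x_1*(p_1,p_2,M) = 0.5·M/p_1 and x_2* = 0.5·M/p_2.
At p_1=8.6, p_2=1, M=192: x_1* = 0.5·192/8.6 = 11.1628.
At M' = 230.4: x_1* = 13.3953. Change: 13.3953 − 11.1628 = 2.2326.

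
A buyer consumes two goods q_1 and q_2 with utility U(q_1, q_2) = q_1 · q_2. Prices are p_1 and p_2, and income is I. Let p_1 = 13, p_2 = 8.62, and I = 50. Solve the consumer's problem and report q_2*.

q_2* = 2.9002

Demand: q_1*(p_1,p_2,I) = 0.5·I/p_1 and q_2* = 0.5·I/p_2.
At p_1=13, p_2=8.62, I=50: q_2* = 0.5·50/8.62 = 2.9002.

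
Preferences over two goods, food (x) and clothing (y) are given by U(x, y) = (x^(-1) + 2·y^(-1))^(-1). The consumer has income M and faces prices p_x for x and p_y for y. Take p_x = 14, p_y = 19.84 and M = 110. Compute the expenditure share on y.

share on y = 0.6274

MRS = MU_x/MU_y = (1/2)·(y/x)^(2). Set equal to p_x/p_y.
Solve for the ratio: y/x = [2·p_x/p_y]^(0.5).
Substitute y = (y/x)·x into the budget: x* = M/(p_x + p_y·(y/x)).
Numerically y/x = 1.187977, so x* = 110/(14 + 19.84·1.187977) = 2.9279 and y* = 1.187977·2.9279 = 3.4783.
Expenditure on y: 19.84·3.4783 = 69.0093; share = 0.6274.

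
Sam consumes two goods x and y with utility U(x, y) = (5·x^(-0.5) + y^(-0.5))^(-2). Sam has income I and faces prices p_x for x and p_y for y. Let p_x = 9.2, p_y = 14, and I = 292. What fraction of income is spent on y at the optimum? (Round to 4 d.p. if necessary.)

share on y = 0.2823

MRS = MU_x/MU_y = 5·(y/x)^(1.5). Set equal to p_x/p_y.
Solve for the ratio: y/x = [(1/5)·p_x/p_y]^(2/3).
With the ratio pinned down, the budget gives x* = I/(p_x + p_y·(y/x)) and y* = (y/x)·x*.
Numerically y/x = 0.2585, so x* = 292/(9.2 + 14·0.2585) = 22.7787 and y* = 0.2585·22.7787 = 5.8883.
Expenditure on y: 14·5.8883 = 82.436; share = 0.2823.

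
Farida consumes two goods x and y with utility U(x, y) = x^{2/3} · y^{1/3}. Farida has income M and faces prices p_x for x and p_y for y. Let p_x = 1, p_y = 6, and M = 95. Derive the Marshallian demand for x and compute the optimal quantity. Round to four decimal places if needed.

x* = 63.3333

Tangency: MRS = 2·y/x = p_x/p_y.
So 2/3·p_y·y = 1/3·p_x·x; combined with the budget, a share 2/3 of income goes to x.
Demand: x*(p_x,p_y,M) = 2/3·M/p_x and y* = 1/3·M/p_y.
At p_x=1, p_y=6, M=95: x* = 2/3·95/1 = 63.3333.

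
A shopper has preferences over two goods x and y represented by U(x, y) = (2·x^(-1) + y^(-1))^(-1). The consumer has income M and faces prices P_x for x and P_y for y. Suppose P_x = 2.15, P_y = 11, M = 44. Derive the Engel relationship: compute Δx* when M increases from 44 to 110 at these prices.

Δx* = 11.8094

From the CES first-order condition, 2·(y/x)^(2) = P_x/P_y.
Hence y/x = ((1/2)·P_x/P_y)^(1/(2)), i.e. raised to the 0.5 power.
With the ratio pinned down, the budget gives x* = M/(P_x + P_y·(y/x)) and y* = (y/x)·x*.
Numerically y/x = 0.312614, so x* = 44/(2.15 + 11·0.312614) = 7.873.
At M' = 110: x* = 19.6824. Change: 19.6824 − 7.873 = 11.8094.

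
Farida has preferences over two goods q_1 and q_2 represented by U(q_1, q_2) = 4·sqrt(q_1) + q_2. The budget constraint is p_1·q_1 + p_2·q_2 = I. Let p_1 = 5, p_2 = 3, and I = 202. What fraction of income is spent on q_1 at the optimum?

share on q_1 = 0.0356

Thus q_1* = (2·p_2/p_1)² — independent of I — with the rest of income spent on q_2.
Plugging in: q_1* = (2·3/5)² = 1.44, q_2* = 64.9333.
Expenditure on q_1: 5·1.44 = 7.2; share = 0.0356.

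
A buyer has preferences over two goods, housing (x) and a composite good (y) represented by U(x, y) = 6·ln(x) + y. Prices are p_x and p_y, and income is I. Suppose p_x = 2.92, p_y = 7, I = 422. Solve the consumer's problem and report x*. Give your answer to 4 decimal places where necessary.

MU_x = 6/x, MU_y = 1. Tangency: 6/x = p_x/p_y.
So x*(p_x,p_y) = 6·p_y/p_x, independent of income; and y* = (I − 6·p_y)/p_y.
At the given prices: x* = 6·7/2.92 = 14.3836.

x* = 14.3836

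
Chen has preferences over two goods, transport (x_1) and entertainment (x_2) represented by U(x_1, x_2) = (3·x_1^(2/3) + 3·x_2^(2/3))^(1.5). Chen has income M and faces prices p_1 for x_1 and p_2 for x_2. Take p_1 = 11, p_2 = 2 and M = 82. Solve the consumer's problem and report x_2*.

MRS = MU_x_1/MU_x_2 = (x_2/x_1)^(1/3). Set equal to p_1/p_2.
Solve for the ratio: x_2/x_1 = [p_1/p_2]^(3).
Substitute x_2 = (x_2/x_1)·x_1 into the budget: x_1* = M/(p_1 + p_2·(x_2/x_1)).
Numerically x_2/x_1 = 166.375, so x_1* = 82/(11 + 2·166.375) = 0.2385 and x_2* = 166.375·0.2385 = 39.688.

x_2* = 39.688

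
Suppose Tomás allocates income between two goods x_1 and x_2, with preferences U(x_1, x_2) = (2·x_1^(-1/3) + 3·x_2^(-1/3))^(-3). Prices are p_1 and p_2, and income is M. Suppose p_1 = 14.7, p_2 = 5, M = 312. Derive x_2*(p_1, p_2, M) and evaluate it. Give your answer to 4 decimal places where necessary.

MU_x_1 ∝ 2·x_1^(-4/3), MU_x_2 ∝ 3·x_2^(-4/3), so MRS = (2/3)·(x_2/x_1)^(4/3) = p_1/p_2.
Hence x_2/x_1 = ((3/2)·p_1/p_2)^(1/(4/3)), i.e. raised to the 0.75 power.
Substitute x_2 = (x_2/x_1)·x_1 into the budget: x_1* = M/(p_1 + p_2·(x_2/x_1)).
Numerically x_2/x_1 = 3.043189, so x_1* = 312/(14.7 + 5·3.043189) = 10.4292 and x_2* = 3.043189·10.4292 = 31.7381.

x_2* = 31.7381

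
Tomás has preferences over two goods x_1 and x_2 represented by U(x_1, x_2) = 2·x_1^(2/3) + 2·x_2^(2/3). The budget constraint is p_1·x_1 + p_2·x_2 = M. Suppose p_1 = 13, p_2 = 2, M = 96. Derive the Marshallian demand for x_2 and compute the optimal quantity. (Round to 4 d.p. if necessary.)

x_2* = 46.8902

From the CES first-order condition, (x_2/x_1)^(1/3) = p_1/p_2.
Solve for the ratio: x_2/x_1 = [p_1/p_2]^(3).
With the ratio pinned down, the budget gives x_1* = M/(p_1 + p_2·(x_2/x_1)) and x_2* = (x_2/x_1)·x_1*.
Numerically x_2/x_1 = 274.625, so x_1* = 96/(13 + 2·274.625) = 0.1707 and x_2* = 274.625·0.1707 = 46.8902.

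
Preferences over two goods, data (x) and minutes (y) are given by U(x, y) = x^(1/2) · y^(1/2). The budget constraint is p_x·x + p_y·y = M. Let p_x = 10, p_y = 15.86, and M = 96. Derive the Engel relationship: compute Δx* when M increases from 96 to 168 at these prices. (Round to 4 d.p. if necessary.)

Δx* = 3.6

The MRS is y/x. Set MRS = p_x/p_y.
Rearranging, p_y·y = p_x·x. Substituting into the budget gives p_x·x·(1 + 1) = M.
Demand: x*(p_x,p_y,M) = 0.5·M/p_x and y* = 0.5·M/p_y.
At p_x=10, p_y=15.86, M=96: x* = 0.5·96/10 = 4.8.
At M' = 168: x* = 8.4. Change: 8.4 − 4.8 = 3.6.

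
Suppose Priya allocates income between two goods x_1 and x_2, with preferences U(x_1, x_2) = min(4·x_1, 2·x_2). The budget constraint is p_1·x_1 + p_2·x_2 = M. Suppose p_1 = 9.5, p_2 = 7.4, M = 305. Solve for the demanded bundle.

x_1* = 12.5514, x_2* = 25.1029

Leontief preferences: the optimum is at the kink where x_1/2 = x_2/4, i.e. x_2 = 2·x_1.
Budget: p_1·x_1 + p_2·2·x_1 = M, so (2·p_1 + 4·p_2)·x_1 = 2·M.
Demand: x_1*(p_1,p_2,M) = 2·M/(2·p_1 + 4·p_2), x_2* = 4·M/(2·p_1 + 4·p_2).
Here 2·9.5 + 4·7.4 = 48.6, giving x_1* = 12.5514 and x_2* = 25.1029.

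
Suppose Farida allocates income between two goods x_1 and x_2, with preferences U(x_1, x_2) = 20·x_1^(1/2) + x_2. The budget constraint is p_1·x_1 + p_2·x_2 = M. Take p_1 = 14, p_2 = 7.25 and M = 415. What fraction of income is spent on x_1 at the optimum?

Set MRS = p_1/p_2: 10·x_1^(−1/2) = p_1/p_2.
Solve: √x_1 = 10·p_2/p_1, so x_1*(p_1,p_2) = (10·p_2/p_1)², and x_2* = (M − p_1·x_1*)/p_2.
Plugging in: x_1* = (10·7.25/14)² = 26.8176, x_2* = 5.4557.
Expenditure on x_1: 14·26.8176 = 375.4464; share = 0.9047.

share on x_1 = 0.9047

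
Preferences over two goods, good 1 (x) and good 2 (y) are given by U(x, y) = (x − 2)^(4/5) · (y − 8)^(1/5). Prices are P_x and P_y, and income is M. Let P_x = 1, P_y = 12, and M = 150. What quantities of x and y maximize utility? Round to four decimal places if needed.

Discretionary income = 150 − 2·1 − 8·12 = 52; x* = 2 + 0.8·52/1 = 43.6; y* = 8 + 0.2·52/12 = 8.8667.

x* = 43.6, y* = 8.8667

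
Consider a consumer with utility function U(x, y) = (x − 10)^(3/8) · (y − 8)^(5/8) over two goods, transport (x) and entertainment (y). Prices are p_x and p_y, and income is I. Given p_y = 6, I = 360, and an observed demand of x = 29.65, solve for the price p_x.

p_x = 5

Let x' = x−10, y' = y−8. MRS = (3/5)·y'/x' = p_x/p_y.
Substituting into the budget: x* = 10 + 0.375·(I − 10·p_x − 8·p_y)/p_x, and y* = 8 + 0.625·(…)/p_y.
Set x* = 29.65 in the demand function and solve for p_x: p_x = 5.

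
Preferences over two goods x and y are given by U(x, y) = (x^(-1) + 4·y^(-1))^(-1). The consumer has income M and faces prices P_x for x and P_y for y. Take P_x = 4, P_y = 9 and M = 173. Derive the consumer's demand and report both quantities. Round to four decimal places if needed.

x* = 10.8125, y* = 14.4167

Substitute y = (y/x)·x into the budget: x* = M/(P_x + P_y·(y/x)).
Numerically y/x = 1.333333, so x* = 173/(4 + 9·1.333333) = 10.8125 and y* = 1.333333·10.8125 = 14.4167.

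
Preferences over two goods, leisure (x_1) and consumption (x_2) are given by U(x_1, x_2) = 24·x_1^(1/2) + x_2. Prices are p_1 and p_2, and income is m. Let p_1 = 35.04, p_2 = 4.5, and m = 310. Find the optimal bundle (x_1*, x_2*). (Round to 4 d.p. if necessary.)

x_1* = 2.375, x_2* = 50.3957

Set MRS = p_1/p_2: 12·x_1^(−1/2) = p_1/p_2.
Solve: √x_1 = 12·p_2/p_1, so x_1*(p_1,p_2) = (12·p_2/p_1)², and x_2* = (m − p_1·x_1*)/p_2.
Plugging in: x_1* = (12·4.5/35.04)² = 2.375, x_2* = 50.3957.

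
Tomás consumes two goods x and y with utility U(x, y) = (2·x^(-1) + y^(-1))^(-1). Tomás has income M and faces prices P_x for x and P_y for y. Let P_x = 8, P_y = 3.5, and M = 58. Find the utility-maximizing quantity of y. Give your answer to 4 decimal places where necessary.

MU_x ∝ 2·x^(-2), MU_y ∝ y^(-2), so MRS = 2·(y/x)^(2) = P_x/P_y.
Hence y/x = ((1/2)·P_x/P_y)^(1/(2)), i.e. raised to the 0.5 power.
Substitute y = (y/x)·x into the budget: x* = M/(P_x + P_y·(y/x)).
Numerically y/x = 1.069045, so x* = 58/(8 + 3.5·1.069045) = 4.9397 and y* = 1.069045·4.9397 = 5.2807.

y* = 5.2807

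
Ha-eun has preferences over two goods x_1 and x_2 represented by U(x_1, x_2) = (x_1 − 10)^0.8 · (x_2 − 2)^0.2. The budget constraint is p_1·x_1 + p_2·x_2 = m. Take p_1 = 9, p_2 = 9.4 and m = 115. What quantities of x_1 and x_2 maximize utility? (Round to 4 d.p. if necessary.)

x_1* = 10.5511, x_2* = 2.1319

This is Cobb-Douglas in (x_1−10, x_2−2): tangency gives 0.8·p_2·(x_2−2) = 0.2·p_1·(x_1−10).
Substituting into the budget: x_1* = 10 + 0.8·(m − 10·p_1 − 2·p_2)/p_1, and x_2* = 2 + 0.2·(…)/p_2.
Discretionary income = 115 − 10·9 − 2·9.4 = 6.2; x_1* = 10 + 0.8·6.2/9 = 10.5511; x_2* = 2 + 0.2·6.2/9.4 = 2.1319.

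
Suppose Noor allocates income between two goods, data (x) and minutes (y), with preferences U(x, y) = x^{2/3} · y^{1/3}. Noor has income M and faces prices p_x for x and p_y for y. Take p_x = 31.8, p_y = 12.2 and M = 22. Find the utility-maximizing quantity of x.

MU_x/MU_y = (2/3·y)/(1/3·x); tangency sets this equal to p_x/p_y.
So 2/3·p_y·y = 1/3·p_x·x; combined with the budget, a share 2/3 of income goes to x.
Demand: x*(p_x,p_y,M) = 2/3·M/p_x and y* = 1/3·M/p_y.
At p_x=31.8, p_y=12.2, M=22: x* = 2/3·22/31.8 = 0.4612.

x* = 0.4612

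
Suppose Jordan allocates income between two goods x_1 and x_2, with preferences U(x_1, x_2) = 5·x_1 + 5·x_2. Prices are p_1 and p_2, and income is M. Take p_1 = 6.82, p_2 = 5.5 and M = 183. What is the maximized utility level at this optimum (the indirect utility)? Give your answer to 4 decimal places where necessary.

V = 166.3636

Perfect substitutes: compare marginal utility per dollar. 5/p_1 vs 5/p_2 → 0.7331 vs 0.9091.
x_2 gives more utility per dollar, so spend all income on x_2: x_2* = M/p_2, x_1* = 0.
Numerically: x_1* = 0, x_2* = 33.2727.
Utility at the optimum: U(0, 33.2727) = 166.3636.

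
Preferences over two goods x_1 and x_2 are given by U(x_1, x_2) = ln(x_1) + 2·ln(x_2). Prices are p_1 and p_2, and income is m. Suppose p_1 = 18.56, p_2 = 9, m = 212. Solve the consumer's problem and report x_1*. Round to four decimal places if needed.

MU_x_1/MU_x_2 = (x_2)/(2·x_1); tangency sets this equal to p_1/p_2.
Rearranging, p_2·x_2 = 2·p_1·x_1. Substituting into the budget gives p_1·x_1·(1 + 2) = m.
Demand: x_1*(p_1,p_2,m) = 1/3·m/p_1 and x_2* = 2/3·m/p_2.
At p_1=18.56, p_2=9, m=212: x_1* = 1/3·212/18.56 = 3.8075.

x_1* = 3.8075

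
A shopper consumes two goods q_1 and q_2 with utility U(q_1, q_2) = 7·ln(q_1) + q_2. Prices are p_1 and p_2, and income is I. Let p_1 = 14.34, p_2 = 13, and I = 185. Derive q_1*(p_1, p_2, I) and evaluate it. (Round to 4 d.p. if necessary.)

Set MRS = p_1/p_2: (7/q_1)/1 = p_1/p_2.
So q_1*(p_1,p_2) = 7·p_2/p_1, independent of income; and q_2* = (I − 7·p_2)/p_2.
At the given prices: q_1* = 7·13/14.34 = 6.3459.

q_1* = 6.3459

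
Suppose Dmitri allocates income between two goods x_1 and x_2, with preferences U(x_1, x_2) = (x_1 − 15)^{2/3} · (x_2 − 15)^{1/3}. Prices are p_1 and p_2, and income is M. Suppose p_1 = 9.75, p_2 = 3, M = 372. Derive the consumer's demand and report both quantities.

After buying the subsistence bundle (15, 15), a share 2/3 of the remaining income goes to x_1: x_1* = 15 + 2/3·(M − 15p_1 − 15p_2)/p_1.
Discretionary income = 372 − 15·9.75 − 15·3 = 180.75; x_1* = 15 + 2/3·180.75/9.75 = 27.359; x_2* = 15 + 1/3·180.75/3 = 35.0833.

x_1* = 27.359, x_2* = 35.0833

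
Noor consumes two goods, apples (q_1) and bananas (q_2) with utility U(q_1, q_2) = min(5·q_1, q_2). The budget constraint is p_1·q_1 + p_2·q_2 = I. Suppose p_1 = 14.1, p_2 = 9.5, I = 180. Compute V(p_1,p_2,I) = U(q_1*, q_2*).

V = 14.6104

Demand: q_1*(p_1,p_2,I) = I/(p_1 + 5·p_2), q_2* = 5·I/(p_1 + 5·p_2).
Here 14.1 + 5·9.5 = 61.6, giving q_1* = 2.9221 and q_2* = 14.6104.
Utility at the optimum: U(2.9221, 14.6104) = 14.6104.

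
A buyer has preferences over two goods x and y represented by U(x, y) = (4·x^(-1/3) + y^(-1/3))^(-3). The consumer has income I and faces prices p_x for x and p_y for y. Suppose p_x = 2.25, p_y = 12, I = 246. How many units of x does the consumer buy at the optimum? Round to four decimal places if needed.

From the CES first-order condition, 4·(y/x)^(4/3) = p_x/p_y.
Hence y/x = ((1/4)·p_x/p_y)^(1/(4/3)), i.e. raised to the 0.75 power.
With the ratio pinned down, the budget gives x* = I/(p_x + p_y·(y/x)) and y* = (y/x)·x*.
Numerically y/x = 0.100741, so x* = 246/(2.25 + 12·0.100741) = 71.1211.

x* = 71.1211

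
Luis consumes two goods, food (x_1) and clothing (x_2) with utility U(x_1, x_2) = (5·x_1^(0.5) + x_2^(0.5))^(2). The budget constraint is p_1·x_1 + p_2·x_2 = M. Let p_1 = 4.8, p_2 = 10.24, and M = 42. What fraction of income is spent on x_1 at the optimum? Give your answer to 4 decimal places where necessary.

share on x_1 = 0.9816

With the ratio pinned down, the budget gives x_1* = M/(p_1 + p_2·(x_2/x_1)) and x_2* = (x_2/x_1)·x_1*.
Numerically x_2/x_1 = 0.008789, so x_1* = 42/(4.8 + 10.24·0.008789) = 8.589 and x_2* = 0.008789·8.589 = 0.0755.
Expenditure on x_1: 4.8·8.589 = 41.227; share = 0.9816.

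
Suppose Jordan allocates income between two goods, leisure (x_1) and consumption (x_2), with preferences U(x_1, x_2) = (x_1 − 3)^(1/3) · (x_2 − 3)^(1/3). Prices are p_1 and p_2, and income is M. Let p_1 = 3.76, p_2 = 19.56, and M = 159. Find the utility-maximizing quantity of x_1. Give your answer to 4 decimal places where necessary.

MRS = (x_2−3)/(x_1−3). Tangency with p_1/p_2 gives x_2−3 = (p_1/p_2)·(x_1−3).
Substituting into the budget: x_1* = 3 + 0.5·(M − 3·p_1 − 3·p_2)/p_1, and x_2* = 3 + 0.5·(…)/p_2.
Discretionary income = 159 − 3·3.76 − 3·19.56 = 89.04; x_1* = 3 + 0.5·89.04/3.76 = 14.8404.

x_1* = 14.8404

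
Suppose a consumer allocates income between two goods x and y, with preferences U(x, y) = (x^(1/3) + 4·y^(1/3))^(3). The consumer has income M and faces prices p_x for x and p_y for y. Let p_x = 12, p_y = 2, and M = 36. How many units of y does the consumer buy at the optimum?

y* = 17.126

With the ratio pinned down, the budget gives x* = M/(p_x + p_y·(y/x)) and y* = (y/x)·x*.
Numerically y/x = 117.575508, so x* = 36/(12 + 2·117.575508) = 0.1457 and y* = 117.575508·0.1457 = 17.126.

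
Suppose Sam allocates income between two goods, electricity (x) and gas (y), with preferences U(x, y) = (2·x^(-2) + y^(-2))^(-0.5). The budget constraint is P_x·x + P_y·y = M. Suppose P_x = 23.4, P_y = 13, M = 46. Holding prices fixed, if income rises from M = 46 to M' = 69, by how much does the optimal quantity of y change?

Δy* = 0.6177

From the CES first-order condition, 2·(y/x)^(3) = P_x/P_y.
Solve for the ratio: y/x = [(1/2)·P_x/P_y]^(1/3).
Substitute y = (y/x)·x into the budget: x* = M/(P_x + P_y·(y/x)).
Numerically y/x = 0.965489, so x* = 46/(23.4 + 13·0.965489) = 1.2795 and y* = 0.965489·1.2795 = 1.2353.
At M' = 69: y* = 1.853. Change: 1.853 − 1.2353 = 0.6177.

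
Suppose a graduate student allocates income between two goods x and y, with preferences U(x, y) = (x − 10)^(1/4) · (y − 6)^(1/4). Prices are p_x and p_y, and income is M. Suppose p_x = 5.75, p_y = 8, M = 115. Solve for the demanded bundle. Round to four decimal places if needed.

x* = 10.8261, y* = 6.5938

MRS = (y−6)/(x−10). Tangency with p_x/p_y gives y−6 = (p_x/p_y)·(x−10).
After buying the subsistence bundle (10, 6), a share 0.5 of the remaining income goes to x: x* = 10 + 0.5·(M − 10p_x − 6p_y)/p_x.
Discretionary income = 115 − 10·5.75 − 6·8 = 9.5; x* = 10 + 0.5·9.5/5.75 = 10.8261; y* = 6 + 0.5·9.5/8 = 6.5938.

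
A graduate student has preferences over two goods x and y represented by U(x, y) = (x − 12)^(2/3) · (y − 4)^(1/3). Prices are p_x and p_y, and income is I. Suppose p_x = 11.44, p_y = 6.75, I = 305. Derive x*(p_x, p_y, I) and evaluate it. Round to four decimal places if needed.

x* = 20.2005

Let x' = x−12, y' = y−4. MRS = 2·y'/x' = p_x/p_y.
After buying the subsistence bundle (12, 4), a share 2/3 of the remaining income goes to x: x* = 12 + 2/3·(I − 12p_x − 4p_y)/p_x.
Discretionary income = 305 − 12·11.44 − 4·6.75 = 140.72; x* = 12 + 2/3·140.72/11.44 = 20.2005.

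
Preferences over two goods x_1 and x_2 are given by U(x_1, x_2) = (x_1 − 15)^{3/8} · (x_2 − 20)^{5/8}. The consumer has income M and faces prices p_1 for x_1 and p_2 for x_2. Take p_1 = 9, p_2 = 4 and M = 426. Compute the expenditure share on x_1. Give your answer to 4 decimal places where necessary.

This is Cobb-Douglas in (x_1−15, x_2−20): tangency gives 0.375·p_2·(x_2−20) = 0.625·p_1·(x_1−15).
Substituting into the budget: x_1* = 15 + 0.375·(M − 15·p_1 − 20·p_2)/p_1, and x_2* = 20 + 0.625·(…)/p_2.
Discretionary income = 426 − 15·9 − 20·4 = 211; x_1* = 15 + 0.375·211/9 = 23.7917; x_2* = 20 + 0.625·211/4 = 52.9688.
Expenditure on x_1: 9·23.7917 = 214.125; share = 0.5026.

share on x_1 = 0.5026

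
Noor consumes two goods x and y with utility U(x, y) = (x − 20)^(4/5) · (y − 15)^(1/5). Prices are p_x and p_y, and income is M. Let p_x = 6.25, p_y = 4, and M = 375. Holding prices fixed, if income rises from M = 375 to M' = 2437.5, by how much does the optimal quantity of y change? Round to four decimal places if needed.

Δy* = 103.125

Let x' = x−20, y' = y−15. MRS = 4·y'/x' = p_x/p_y.
After buying the subsistence bundle (20, 15), a share 0.8 of the remaining income goes to x: x* = 20 + 0.8·(M − 20p_x − 15p_y)/p_x.
Discretionary income = 375 − 20·6.25 − 15·4 = 190; y* = 15 + 0.2·190/4 = 24.5.
At M' = 2437.5: y* = 127.625. Change: 127.625 − 24.5 = 103.125.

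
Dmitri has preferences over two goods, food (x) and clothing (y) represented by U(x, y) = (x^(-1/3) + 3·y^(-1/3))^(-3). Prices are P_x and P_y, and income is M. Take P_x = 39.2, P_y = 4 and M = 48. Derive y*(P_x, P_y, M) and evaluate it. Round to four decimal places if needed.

MU_x ∝ x^(-4/3), MU_y ∝ 3·y^(-4/3), so MRS = (1/3)·(y/x)^(4/3) = P_x/P_y.
Solve for the ratio: y/x = [3·P_x/P_y]^(0.75).
Substitute y = (y/x)·x into the budget: x* = M/(P_x + P_y·(y/x)).
Numerically y/x = 12.625846, so x* = 48/(39.2 + 4·12.625846) = 0.5351 and y* = 12.625846·0.5351 = 6.7561.

y* = 6.7561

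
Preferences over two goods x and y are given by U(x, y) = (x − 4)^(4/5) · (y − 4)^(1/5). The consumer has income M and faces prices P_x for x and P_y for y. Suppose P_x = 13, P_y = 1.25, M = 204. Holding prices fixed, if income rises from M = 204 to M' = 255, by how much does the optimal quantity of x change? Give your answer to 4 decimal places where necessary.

Let x' = x−4, y' = y−4. MRS = 4·y'/x' = P_x/P_y.
After buying the subsistence bundle (4, 4), a share 0.8 of the remaining income goes to x: x* = 4 + 0.8·(M − 4P_x − 4P_y)/P_x.
Discretionary income = 204 − 4·13 − 4·1.25 = 147; x* = 4 + 0.8·147/13 = 13.0462.
At M' = 255: x* = 16.1846. Change: 16.1846 − 13.0462 = 3.1385.

Δx* = 3.1385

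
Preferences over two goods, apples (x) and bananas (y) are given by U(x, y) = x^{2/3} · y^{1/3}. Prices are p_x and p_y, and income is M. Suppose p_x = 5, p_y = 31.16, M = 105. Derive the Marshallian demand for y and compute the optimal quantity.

Tangency: MRS = 2·y/x = p_x/p_y.
Rearranging, p_y·y = (1/2)·p_x·x. Substituting into the budget gives p_x·x·(1 + (1/2)) = M.
Demand: x*(p_x,p_y,M) = 2/3·M/p_x and y* = 1/3·M/p_y.
At p_x=5, p_y=31.16, M=105: y* = 1/3·105/31.16 = 1.1232.

y* = 1.1232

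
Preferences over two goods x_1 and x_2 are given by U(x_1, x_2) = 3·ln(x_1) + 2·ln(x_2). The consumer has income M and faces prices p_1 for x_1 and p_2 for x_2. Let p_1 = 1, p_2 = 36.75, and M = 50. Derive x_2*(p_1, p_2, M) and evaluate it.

x_2* = 0.5442

The MRS is (3/2)·x_2/x_1. Set MRS = p_1/p_2.
Rearranging, p_2·x_2 = (2/3)·p_1·x_1. Substituting into the budget gives p_1·x_1·(1 + (2/3)) = M.
Demand: x_1*(p_1,p_2,M) = 0.6·M/p_1 and x_2* = 0.4·M/p_2.
At p_1=1, p_2=36.75, M=50: x_2* = 0.4·50/36.75 = 0.5442.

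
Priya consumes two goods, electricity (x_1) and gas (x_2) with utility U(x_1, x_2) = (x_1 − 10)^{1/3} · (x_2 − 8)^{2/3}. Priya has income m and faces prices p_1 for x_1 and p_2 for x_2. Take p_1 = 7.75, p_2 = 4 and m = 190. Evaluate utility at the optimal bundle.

V = 8.5419

After buying the subsistence bundle (10, 8), a share 1/3 of the remaining income goes to x_1: x_1* = 10 + 1/3·(m − 10p_1 − 8p_2)/p_1.
Discretionary income = 190 − 10·7.75 − 8·4 = 80.5; x_1* = 10 + 1/3·80.5/7.75 = 13.4624; x_2* = 8 + 2/3·80.5/4 = 21.4167.
Utility at the optimum: U(13.4624, 21.4167) = 8.5419.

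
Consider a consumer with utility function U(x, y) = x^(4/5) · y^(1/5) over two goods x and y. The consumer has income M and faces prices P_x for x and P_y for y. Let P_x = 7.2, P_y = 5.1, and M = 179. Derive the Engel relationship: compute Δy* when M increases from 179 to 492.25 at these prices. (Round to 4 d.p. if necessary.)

Δy* = 12.2843

The MRS is 4·y/x. Set MRS = P_x/P_y.
Rearranging, P_y·y = (1/4)·P_x·x. Substituting into the budget gives P_x·x·(1 + (1/4)) = M.
Demand: x*(P_x,P_y,M) = 0.8·M/P_x and y* = 0.2·M/P_y.
At P_x=7.2, P_y=5.1, M=179: y* = 0.2·179/5.1 = 7.0196.
At M' = 492.25: y* = 19.3039. Change: 19.3039 − 7.0196 = 12.2843.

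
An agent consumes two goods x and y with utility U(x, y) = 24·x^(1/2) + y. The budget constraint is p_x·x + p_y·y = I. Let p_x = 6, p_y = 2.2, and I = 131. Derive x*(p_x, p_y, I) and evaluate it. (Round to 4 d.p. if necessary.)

Utility is quasi-linear in y; the FOC for x is 12/√x = p_x/p_y.
Solve: √x = 12·p_y/p_x, so x*(p_x,p_y) = (12·p_y/p_x)², and y* = (I − p_x·x*)/p_y.
Plugging in: x* = (12·2.2/6)² = 19.36.

x* = 19.36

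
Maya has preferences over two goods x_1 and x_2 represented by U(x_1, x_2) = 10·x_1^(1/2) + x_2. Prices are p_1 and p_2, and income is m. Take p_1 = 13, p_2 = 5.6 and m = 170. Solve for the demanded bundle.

Utility is quasi-linear in x_2; the FOC for x_1 is 5/√x_1 = p_1/p_2.
Solve: √x_1 = 5·p_2/p_1, so x_1*(p_1,p_2) = (5·p_2/p_1)², and x_2* = (m − p_1·x_1*)/p_2.
Plugging in: x_1* = (5·5.6/13)² = 4.6391, x_2* = 19.5879.

x_1* = 4.6391, x_2* = 19.5879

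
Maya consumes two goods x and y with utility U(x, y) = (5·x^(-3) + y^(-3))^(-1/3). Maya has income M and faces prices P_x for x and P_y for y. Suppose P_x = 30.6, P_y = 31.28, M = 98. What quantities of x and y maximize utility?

x* = 1.9065, y* = 1.268

MRS = MU_x/MU_y = 5·(y/x)^(4). Set equal to P_x/P_y.
Solve for the ratio: y/x = [(1/5)·P_x/P_y]^(0.25).
Substitute y = (y/x)·x into the budget: x* = M/(P_x + P_y·(y/x)).
Numerically y/x = 0.665076, so x* = 98/(30.6 + 31.28·0.665076) = 1.9065 and y* = 0.665076·1.9065 = 1.268.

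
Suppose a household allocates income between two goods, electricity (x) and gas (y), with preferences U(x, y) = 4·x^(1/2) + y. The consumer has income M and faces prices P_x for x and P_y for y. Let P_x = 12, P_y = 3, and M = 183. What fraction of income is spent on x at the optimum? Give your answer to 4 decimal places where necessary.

MU_x = 2/√x, MU_y = 1. Tangency: 2/√x = P_x/P_y.
Thus x* = (2·P_y/P_x)² — independent of M — with the rest of income spent on y.
Plugging in: x* = (2·3/12)² = 0.25, y* = 60.
Expenditure on x: 12·0.25 = 3; share = 0.0164.

share on x = 0.0164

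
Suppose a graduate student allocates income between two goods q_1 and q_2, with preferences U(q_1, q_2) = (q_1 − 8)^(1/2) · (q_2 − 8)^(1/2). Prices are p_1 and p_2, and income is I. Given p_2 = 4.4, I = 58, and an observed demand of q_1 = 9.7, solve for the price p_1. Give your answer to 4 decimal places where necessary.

Let q_1' = q_1−8, q_2' = q_2−8. MRS = q_2'/q_1' = p_1/p_2.
After buying the subsistence bundle (8, 8), a share 0.5 of the remaining income goes to q_1: q_1* = 8 + 0.5·(I − 8p_1 − 8p_2)/p_1.
Set q_1* = 9.7 in the demand function and solve for p_1: p_1 = 2.

p_1 = 2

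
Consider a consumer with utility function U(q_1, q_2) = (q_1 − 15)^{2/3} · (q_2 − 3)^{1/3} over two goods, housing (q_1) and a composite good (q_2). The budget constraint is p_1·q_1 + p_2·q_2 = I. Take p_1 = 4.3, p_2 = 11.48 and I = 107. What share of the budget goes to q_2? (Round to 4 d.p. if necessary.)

share on q_2 = 0.347

Substituting into the budget: q_1* = 15 + 2/3·(I − 15·p_1 − 3·p_2)/p_1, and q_2* = 3 + 1/3·(…)/p_2.
Discretionary income = 107 − 15·4.3 − 3·11.48 = 8.06; q_1* = 15 + 2/3·8.06/4.3 = 16.2496; q_2* = 3 + 1/3·8.06/11.48 = 3.234.
Expenditure on q_2: 11.48·3.234 = 37.1267; share = 0.347.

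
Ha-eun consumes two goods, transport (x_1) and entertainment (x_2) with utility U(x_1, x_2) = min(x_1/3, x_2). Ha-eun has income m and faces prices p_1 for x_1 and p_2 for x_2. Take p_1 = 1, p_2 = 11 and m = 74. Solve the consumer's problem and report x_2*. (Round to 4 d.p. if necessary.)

With perfect complements, no substitution: consume in ratio x_1:x_2 = 3:1.
Budget: p_1·x_1 + p_2·(1/3)·x_1 = m, so (3·p_1 + p_2)·x_1 = 3·m.
Demand: x_1*(p_1,p_2,m) = 3·m/(3·p_1 + p_2), x_2* = m/(3·p_1 + p_2).
Here 3·1 + 11 = 14, giving x_2* = 5.2857.

x_2* = 5.2857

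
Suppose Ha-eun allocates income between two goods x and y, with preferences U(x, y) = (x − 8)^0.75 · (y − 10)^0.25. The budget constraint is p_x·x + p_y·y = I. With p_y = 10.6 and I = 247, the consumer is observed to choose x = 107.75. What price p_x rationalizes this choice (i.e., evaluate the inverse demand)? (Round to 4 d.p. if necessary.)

This is Cobb-Douglas in (x−8, y−10): tangency gives 0.75·p_y·(y−10) = 0.25·p_x·(x−8).
Substituting into the budget: x* = 8 + 0.75·(I − 8·p_x − 10·p_y)/p_x, and y* = 10 + 0.25·(…)/p_y.
Set x* = 107.75 in the demand function and solve for p_x: p_x = 1.

p_x = 1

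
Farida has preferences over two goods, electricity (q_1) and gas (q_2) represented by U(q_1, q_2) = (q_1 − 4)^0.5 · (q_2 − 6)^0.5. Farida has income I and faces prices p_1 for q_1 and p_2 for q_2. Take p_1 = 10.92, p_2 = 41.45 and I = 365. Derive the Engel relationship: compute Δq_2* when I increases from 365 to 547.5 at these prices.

Δq_2* = 2.2014

This is Cobb-Douglas in (q_1−4, q_2−6): tangency gives 0.5·p_2·(q_2−6) = 0.5·p_1·(q_1−4).
Substituting into the budget: q_1* = 4 + 0.5·(I − 4·p_1 − 6·p_2)/p_1, and q_2* = 6 + 0.5·(…)/p_2.
Discretionary income = 365 − 4·10.92 − 6·41.45 = 72.62; q_2* = 6 + 0.5·72.62/41.45 = 6.876.
At I' = 547.5: q_2* = 9.0774. Change: 9.0774 − 6.876 = 2.2014.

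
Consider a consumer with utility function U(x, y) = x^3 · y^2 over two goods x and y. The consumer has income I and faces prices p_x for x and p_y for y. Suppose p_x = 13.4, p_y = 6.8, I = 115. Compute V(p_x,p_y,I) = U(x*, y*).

MU_x/MU_y = (3·y)/(2·x); tangency sets this equal to p_x/p_y.
Rearranging, p_y·y = (2/3)·p_x·x. Substituting into the budget gives p_x·x·(1 + (2/3)) = I.
Demand: x*(p_x,p_y,I) = 0.6·I/p_x and y* = 0.4·I/p_y.
At p_x=13.4, p_y=6.8, I=115: x* = 0.6·115/13.4 = 5.1493, y* = 6.7647.
Utility at the optimum: U(5.1493, 6.7647) = 6247.8517.

V = 6247.8517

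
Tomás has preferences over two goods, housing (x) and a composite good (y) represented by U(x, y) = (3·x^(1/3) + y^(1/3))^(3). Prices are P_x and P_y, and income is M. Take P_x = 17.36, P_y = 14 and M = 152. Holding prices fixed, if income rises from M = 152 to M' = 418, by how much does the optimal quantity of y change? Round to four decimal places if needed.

Numerically y/x = 0.265736, so x* = 152/(17.36 + 14·0.265736) = 7.2105 and y* = 0.265736·7.2105 = 1.9161.
At M' = 418: y* = 5.2693. Change: 5.2693 − 1.9161 = 3.3532.

Δy* = 3.3532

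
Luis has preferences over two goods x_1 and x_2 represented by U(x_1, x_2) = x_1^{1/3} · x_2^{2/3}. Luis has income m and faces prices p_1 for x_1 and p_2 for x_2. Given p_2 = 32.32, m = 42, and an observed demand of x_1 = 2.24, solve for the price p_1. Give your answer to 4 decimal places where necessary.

MU_x_1/MU_x_2 = (1/3·x_2)/(2/3·x_1); tangency sets this equal to p_1/p_2.
Rearranging, p_2·x_2 = 2·p_1·x_1. Substituting into the budget gives p_1·x_1·(1 + 2) = m.
Demand: x_1*(p_1,p_2,m) = 1/3·m/p_1 and x_2* = 2/3·m/p_2.
Set x_1* = 2.24 in the demand function and solve for p_1: p_1 = 6.25.

p_1 = 6.25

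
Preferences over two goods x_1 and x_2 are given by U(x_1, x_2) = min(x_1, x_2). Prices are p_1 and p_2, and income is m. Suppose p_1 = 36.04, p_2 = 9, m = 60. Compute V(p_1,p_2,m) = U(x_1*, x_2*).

V = 1.3321

Leontief preferences: the optimum is at the kink where x_1/1 = x_2/1, i.e. x_2 = x_1.
Budget: p_1·x_1 + p_2·x_1 = m, so (p_1 + p_2)·x_1 = m.
Demand: x_1*(p_1,p_2,m) = m/(p_1 + p_2), x_2* = m/(p_1 + p_2).
Here 36.04 + 9 = 45.04, giving x_1* = 1.3321 and x_2* = 1.3321.
Utility at the optimum: U(1.3321, 1.3321) = 1.3321.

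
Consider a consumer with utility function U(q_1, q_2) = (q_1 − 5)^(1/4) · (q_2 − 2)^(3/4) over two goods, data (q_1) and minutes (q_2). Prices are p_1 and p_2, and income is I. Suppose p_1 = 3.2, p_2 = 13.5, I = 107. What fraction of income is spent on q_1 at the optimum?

Let q_1' = q_1−5, q_2' = q_2−2. MRS = (1/3)·q_2'/q_1' = p_1/p_2.
Substituting into the budget: q_1* = 5 + 0.25·(I − 5·p_1 − 2·p_2)/p_1, and q_2* = 2 + 0.75·(…)/p_2.
Discretionary income = 107 − 5·3.2 − 2·13.5 = 64; q_1* = 5 + 0.25·64/3.2 = 10; q_2* = 2 + 0.75·64/13.5 = 5.5556.
Expenditure on q_1: 3.2·10 = 32; share = 0.2991.

share on q_1 = 0.2991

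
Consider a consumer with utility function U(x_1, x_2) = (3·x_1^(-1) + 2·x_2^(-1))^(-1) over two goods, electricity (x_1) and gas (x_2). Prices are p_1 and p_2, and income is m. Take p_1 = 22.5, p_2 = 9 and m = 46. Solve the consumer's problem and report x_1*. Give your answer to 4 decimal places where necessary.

MRS = MU_x_1/MU_x_2 = (3/2)·(x_2/x_1)^(2). Set equal to p_1/p_2.
Solve for the ratio: x_2/x_1 = [(2/3)·p_1/p_2]^(0.5).
Substitute x_2 = (x_2/x_1)·x_1 into the budget: x_1* = m/(p_1 + p_2·(x_2/x_1)).
Numerically x_2/x_1 = 1.290994, so x_1* = 46/(22.5 + 9·1.290994) = 1.3482.

x_1* = 1.3482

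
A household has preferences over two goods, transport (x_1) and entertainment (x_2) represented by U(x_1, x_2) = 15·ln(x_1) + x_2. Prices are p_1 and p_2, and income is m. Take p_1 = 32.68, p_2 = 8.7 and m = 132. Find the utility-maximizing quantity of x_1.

x_1* = 3.9933

MU_x_1 = 15/x_1, MU_x_2 = 1. Tangency: 15/x_1 = p_1/p_2.
So x_1*(p_1,p_2) = 15·p_2/p_1, independent of income; and x_2* = (m − 15·p_2)/p_2.
At the given prices: x_1* = 15·8.7/32.68 = 3.9933.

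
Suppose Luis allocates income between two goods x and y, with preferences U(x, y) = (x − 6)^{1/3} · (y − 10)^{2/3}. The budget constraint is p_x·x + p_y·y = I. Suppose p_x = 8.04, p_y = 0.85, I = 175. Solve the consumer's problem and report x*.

x* = 10.903

This is Cobb-Douglas in (x−6, y−10): tangency gives 1/3·p_y·(y−10) = 2/3·p_x·(x−6).
After buying the subsistence bundle (6, 10), a share 1/3 of the remaining income goes to x: x* = 6 + 1/3·(I − 6p_x − 10p_y)/p_x.
Discretionary income = 175 − 6·8.04 − 10·0.85 = 118.26; x* = 6 + 1/3·118.26/8.04 = 10.903.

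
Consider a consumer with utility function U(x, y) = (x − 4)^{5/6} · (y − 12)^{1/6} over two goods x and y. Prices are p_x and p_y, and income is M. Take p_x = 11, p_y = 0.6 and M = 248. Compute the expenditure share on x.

share on x = 0.8387

Let x' = x−4, y' = y−12. MRS = 5·y'/x' = p_x/p_y.
Substituting into the budget: x* = 4 + 5/6·(M − 4·p_x − 12·p_y)/p_x, and y* = 12 + 1/6·(…)/p_y.
Discretionary income = 248 − 4·11 − 12·0.6 = 196.8; x* = 4 + 5/6·196.8/11 = 18.9091; y* = 12 + 1/6·196.8/0.6 = 66.6667.
Expenditure on x: 11·18.9091 = 208; share = 0.8387.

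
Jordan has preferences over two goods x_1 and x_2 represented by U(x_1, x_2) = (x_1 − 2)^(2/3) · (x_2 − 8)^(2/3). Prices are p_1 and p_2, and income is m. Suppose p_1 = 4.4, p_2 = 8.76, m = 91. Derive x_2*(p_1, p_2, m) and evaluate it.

x_2* = 8.6918

Let x_1' = x_1−2, x_2' = x_2−8. MRS = x_2'/x_1' = p_1/p_2.
Substituting into the budget: x_1* = 2 + 0.5·(m − 2·p_1 − 8·p_2)/p_1, and x_2* = 8 + 0.5·(…)/p_2.
Discretionary income = 91 − 2·4.4 − 8·8.76 = 12.12; x_2* = 8 + 0.5·12.12/8.76 = 8.6918.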